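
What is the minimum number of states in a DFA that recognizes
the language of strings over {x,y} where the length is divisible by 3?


States track (length) mod 3.
Need 3 states: one per remainder 0..2; accept = remainder 0.

3


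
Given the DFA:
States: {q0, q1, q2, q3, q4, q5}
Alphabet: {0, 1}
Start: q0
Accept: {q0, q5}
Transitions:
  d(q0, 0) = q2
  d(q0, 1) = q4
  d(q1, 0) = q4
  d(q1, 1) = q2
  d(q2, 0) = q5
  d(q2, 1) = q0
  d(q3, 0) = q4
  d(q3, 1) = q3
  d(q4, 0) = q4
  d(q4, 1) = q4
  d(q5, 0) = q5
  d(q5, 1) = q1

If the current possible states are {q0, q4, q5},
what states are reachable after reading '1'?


Apply transition on '1' from each current state:
  d(q0, 1) = q4
  d(q4, 1) = q4
  d(q5, 1) = q1

{q1, q4}


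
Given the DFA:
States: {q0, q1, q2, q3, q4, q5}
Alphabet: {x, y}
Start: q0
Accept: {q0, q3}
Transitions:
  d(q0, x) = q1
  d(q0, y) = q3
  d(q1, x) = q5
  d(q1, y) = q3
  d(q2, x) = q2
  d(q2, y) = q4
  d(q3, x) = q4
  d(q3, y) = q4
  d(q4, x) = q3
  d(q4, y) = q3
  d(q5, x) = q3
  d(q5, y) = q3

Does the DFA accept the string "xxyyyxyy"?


Trace: q0 -> q1 -> q5 -> q3 -> q4 -> q3 -> q4 -> q3 -> q4
Final state: q4
Accept states: {q0, q3}

No, rejected (final state q4 is not an accept state)


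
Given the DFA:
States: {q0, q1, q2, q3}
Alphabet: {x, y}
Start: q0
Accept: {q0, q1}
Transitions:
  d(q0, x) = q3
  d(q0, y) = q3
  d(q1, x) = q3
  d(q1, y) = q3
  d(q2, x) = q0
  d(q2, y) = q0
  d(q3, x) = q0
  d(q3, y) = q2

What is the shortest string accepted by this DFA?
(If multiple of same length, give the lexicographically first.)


BFS by string length (lex-first path to each state shown):
  len 0: q0<-""
Found accept state at length 0.

"" (empty string)


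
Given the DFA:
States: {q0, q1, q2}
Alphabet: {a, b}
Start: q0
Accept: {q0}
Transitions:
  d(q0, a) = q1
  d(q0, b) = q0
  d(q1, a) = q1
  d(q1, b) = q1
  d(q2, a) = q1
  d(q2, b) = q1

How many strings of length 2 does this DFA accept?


Enumerating all length-2 strings:
  "aa" -> q1 [reject]
  "ab" -> q1 [reject]
  "ba" -> q1 [reject]
  "bb" -> q0 [accept]

1 out of 4


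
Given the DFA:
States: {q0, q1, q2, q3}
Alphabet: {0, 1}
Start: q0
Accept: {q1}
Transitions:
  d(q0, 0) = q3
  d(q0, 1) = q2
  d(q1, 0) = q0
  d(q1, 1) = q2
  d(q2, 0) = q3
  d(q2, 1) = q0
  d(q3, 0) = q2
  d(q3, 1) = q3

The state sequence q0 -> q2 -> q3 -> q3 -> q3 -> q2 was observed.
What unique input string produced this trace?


Trace back each transition to find the symbol:
  q0 --[1]--> q2
  q2 --[0]--> q3
  q3 --[1]--> q3
  q3 --[1]--> q3
  q3 --[0]--> q2

"10110"


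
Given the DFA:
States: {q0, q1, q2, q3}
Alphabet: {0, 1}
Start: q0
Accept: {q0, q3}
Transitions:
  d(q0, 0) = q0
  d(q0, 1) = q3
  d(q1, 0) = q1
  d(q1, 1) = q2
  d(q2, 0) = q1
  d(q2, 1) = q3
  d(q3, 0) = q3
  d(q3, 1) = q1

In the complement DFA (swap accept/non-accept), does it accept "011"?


Trace: q0 -> q0 -> q3 -> q1
Final: q1
Original accept: {q0, q3}
Complement: q1 is not in original accept

Yes, complement accepts (original rejects)


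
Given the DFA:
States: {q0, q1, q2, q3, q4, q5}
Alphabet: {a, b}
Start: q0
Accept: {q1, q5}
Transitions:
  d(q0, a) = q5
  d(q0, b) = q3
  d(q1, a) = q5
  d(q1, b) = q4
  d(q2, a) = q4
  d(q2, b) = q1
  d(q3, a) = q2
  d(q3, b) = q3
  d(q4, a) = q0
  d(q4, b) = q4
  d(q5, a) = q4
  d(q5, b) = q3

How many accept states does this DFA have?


Accept states listed: {q1, q5}
Counting: q1(1) q5(2)

2


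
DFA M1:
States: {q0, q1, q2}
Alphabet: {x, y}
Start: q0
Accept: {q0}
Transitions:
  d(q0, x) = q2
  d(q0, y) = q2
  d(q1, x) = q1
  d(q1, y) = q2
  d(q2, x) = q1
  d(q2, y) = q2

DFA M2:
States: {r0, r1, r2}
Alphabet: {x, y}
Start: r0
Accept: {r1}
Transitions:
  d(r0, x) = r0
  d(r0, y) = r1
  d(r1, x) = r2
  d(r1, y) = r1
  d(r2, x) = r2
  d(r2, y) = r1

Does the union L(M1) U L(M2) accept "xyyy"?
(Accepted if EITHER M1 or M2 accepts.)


M1: final=q2 accepted=False
M2: final=r1 accepted=True

Yes, union accepts


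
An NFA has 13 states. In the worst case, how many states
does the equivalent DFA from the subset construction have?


Subset construction: one DFA state per subset of NFA states.
2^13 = 8192

8192


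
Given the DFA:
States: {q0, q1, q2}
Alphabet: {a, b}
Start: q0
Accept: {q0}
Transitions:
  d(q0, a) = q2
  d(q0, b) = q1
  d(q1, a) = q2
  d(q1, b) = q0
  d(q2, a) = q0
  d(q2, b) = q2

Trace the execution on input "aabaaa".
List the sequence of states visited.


Input: aabaaa
d(q0, a) = q2
d(q2, a) = q0
d(q0, b) = q1
d(q1, a) = q2
d(q2, a) = q0
d(q0, a) = q2


q0 -> q2 -> q0 -> q1 -> q2 -> q0 -> q2


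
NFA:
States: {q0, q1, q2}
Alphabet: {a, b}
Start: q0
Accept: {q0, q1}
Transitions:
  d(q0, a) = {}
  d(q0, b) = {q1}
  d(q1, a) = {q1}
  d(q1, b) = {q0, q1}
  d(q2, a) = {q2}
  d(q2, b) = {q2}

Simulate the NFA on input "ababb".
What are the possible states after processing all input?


Start: {q0}
  --a--> {}
  --b--> {}
  --a--> {}
  --b--> {}
  --b--> {}

{} (empty set, no valid transitions)


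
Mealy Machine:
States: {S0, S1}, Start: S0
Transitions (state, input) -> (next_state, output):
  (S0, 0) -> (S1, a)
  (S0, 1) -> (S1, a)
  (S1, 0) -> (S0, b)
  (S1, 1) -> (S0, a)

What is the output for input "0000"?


Step-by-step:
  (S0, 0) -> (S1, a)
  (S1, 0) -> (S0, b)
  (S0, 0) -> (S1, a)
  (S1, 0) -> (S0, b)

"abab"


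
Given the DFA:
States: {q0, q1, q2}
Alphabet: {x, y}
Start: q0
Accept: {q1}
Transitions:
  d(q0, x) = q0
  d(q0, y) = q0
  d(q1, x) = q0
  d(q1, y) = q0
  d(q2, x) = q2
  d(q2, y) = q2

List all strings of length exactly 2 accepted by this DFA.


All strings of length 2: 4 total
Accepted: 0

None


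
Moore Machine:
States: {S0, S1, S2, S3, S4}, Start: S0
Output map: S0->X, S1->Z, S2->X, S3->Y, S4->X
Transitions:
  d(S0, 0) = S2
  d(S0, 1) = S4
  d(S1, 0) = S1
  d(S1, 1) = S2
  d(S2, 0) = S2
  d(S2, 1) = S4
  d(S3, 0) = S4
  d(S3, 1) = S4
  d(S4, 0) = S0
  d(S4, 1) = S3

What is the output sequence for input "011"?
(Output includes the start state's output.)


Start: S0 (output X)
  --0--> S2 (output X)
  --1--> S4 (output X)
  --1--> S3 (output Y)

"XXXY"


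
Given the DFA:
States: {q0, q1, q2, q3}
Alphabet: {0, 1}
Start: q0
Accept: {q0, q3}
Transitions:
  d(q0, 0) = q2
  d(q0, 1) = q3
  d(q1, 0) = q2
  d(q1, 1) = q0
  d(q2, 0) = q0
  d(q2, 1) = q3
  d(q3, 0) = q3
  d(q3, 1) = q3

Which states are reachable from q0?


BFS from q0:
  layer 0: {q0}
  layer 1: {q2, q3}

{q0, q2, q3}


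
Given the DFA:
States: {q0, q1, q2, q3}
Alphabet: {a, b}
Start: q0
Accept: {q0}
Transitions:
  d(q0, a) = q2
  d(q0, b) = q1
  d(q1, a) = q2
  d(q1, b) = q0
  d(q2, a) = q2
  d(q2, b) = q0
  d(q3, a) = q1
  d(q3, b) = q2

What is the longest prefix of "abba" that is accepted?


Run the DFA, marking each prefix where the state is accepting:
  "" -> q0 [accept]
  "a" -> q2 [reject]
  "ab" -> q0 [accept]
  "abb" -> q1 [reject]
  "abba" -> q2 [reject]

"ab"


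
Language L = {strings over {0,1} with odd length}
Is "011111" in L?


length = 6; 6 mod 2 = 0

No, "011111" is not in L


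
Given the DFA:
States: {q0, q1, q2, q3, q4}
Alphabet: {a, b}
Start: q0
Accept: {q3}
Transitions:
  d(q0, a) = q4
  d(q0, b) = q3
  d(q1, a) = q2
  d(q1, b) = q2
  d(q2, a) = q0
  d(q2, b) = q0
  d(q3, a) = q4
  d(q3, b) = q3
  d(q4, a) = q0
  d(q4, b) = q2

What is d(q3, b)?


Looking up transition d(q3, b)

q3


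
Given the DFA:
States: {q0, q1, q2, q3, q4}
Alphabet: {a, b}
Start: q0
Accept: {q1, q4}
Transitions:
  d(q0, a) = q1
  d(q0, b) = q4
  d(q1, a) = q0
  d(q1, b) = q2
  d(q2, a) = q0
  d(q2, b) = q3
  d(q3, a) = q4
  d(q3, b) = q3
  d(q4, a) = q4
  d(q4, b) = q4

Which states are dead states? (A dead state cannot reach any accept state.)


Forward reachability from each state:
  q0 -> reaches accept state q1 (live)
  q1 -> reaches accept state q1 (live)
  q2 -> reaches accept state q1 (live)
  q3 -> reaches accept state q4 (live)
  q4 -> reaches accept state q4 (live)

None (all states can reach an accept state)


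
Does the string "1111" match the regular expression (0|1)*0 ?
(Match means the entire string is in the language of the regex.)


|string| = 4; first = '1'; last = '1'

No, "1111" does not match (0|1)*0


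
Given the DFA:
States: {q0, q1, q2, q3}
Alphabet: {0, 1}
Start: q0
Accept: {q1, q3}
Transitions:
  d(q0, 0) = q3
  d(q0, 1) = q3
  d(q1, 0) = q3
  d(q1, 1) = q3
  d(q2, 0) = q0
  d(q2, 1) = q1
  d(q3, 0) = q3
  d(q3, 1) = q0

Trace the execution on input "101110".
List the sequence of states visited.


Input: 101110
d(q0, 1) = q3
d(q3, 0) = q3
d(q3, 1) = q0
d(q0, 1) = q3
d(q3, 1) = q0
d(q0, 0) = q3


q0 -> q3 -> q3 -> q0 -> q3 -> q0 -> q3


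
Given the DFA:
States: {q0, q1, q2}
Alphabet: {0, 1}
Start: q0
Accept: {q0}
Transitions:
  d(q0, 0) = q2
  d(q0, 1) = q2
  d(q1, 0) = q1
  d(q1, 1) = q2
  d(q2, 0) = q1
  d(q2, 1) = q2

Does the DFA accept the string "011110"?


Trace: q0 -> q2 -> q2 -> q2 -> q2 -> q2 -> q1
Final state: q1
Accept states: {q0}

No, rejected (final state q1 is not an accept state)


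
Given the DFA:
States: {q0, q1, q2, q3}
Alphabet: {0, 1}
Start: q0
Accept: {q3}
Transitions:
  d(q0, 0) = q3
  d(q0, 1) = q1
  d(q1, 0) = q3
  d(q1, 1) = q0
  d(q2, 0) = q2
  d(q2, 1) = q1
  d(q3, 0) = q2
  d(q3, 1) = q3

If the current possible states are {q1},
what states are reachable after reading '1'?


Apply transition on '1' from each current state:
  d(q1, 1) = q0

{q0}


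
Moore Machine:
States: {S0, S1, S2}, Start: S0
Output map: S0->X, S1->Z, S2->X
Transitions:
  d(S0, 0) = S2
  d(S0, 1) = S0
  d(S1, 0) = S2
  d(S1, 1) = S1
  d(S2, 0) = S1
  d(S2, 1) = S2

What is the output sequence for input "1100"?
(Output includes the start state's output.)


Start: S0 (output X)
  --1--> S0 (output X)
  --1--> S0 (output X)
  --0--> S2 (output X)
  --0--> S1 (output Z)

"XXXXZ"


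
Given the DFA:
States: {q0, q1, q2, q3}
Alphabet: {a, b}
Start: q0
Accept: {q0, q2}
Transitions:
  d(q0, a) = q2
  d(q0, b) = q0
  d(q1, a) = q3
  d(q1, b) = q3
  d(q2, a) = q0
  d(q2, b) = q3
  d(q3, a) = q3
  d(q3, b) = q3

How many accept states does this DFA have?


Accept states listed: {q0, q2}
Counting: q0(1) q2(2)

2


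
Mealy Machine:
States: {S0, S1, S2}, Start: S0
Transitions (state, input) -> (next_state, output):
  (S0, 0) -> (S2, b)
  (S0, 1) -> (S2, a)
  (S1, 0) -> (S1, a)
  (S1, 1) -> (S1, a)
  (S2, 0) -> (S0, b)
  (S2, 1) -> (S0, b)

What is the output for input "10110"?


Step-by-step:
  (S0, 1) -> (S2, a)
  (S2, 0) -> (S0, b)
  (S0, 1) -> (S2, a)
  (S2, 1) -> (S0, b)
  (S0, 0) -> (S2, b)

"ababb"


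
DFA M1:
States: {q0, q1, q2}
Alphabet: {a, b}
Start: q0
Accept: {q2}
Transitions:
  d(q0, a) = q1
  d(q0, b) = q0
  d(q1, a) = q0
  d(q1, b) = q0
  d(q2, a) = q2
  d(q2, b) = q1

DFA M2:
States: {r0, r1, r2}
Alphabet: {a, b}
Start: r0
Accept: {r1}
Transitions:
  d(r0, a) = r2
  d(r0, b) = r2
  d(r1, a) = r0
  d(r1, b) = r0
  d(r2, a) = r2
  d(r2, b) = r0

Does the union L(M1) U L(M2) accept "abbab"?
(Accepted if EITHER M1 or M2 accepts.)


M1: final=q0 accepted=False
M2: final=r0 accepted=False

No, union rejects (neither accepts)


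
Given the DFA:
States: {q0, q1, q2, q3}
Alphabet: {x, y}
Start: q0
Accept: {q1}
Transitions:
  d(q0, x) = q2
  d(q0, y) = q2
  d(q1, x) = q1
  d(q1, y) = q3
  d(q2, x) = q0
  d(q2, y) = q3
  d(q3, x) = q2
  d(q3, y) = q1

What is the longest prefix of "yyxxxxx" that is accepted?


Run the DFA, marking each prefix where the state is accepting:
  "" -> q0 [reject]
  "y" -> q2 [reject]
  "yy" -> q3 [reject]
  "yyx" -> q2 [reject]
  "yyxx" -> q0 [reject]
  "yyxxx" -> q2 [reject]
  "yyxxxx" -> q0 [reject]
  "yyxxxxx" -> q2 [reject]

No prefix is accepted


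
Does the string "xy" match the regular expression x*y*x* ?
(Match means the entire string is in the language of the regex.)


|string| = 2; first = 'x'; last = 'y'

Yes, "xy" matches x*y*x*


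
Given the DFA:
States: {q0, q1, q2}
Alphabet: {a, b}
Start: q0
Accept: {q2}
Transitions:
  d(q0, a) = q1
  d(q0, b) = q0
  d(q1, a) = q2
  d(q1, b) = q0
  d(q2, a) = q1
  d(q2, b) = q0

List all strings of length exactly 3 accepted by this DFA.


All strings of length 3: 8 total
Accepted: 1

"baa"


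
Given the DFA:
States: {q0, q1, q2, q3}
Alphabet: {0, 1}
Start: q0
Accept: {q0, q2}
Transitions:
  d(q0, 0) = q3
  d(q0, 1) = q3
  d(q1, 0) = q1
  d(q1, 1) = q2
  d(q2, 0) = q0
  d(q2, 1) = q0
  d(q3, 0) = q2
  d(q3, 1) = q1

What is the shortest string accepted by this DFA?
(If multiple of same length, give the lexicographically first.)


BFS by string length (lex-first path to each state shown):
  len 0: q0<-""
Found accept state at length 0.

"" (empty string)


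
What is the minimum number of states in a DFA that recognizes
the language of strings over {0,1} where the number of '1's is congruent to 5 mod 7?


States track (count of '1') mod 7.
Need 7 states: one per remainder 0..6; accept = remainder 5.

7


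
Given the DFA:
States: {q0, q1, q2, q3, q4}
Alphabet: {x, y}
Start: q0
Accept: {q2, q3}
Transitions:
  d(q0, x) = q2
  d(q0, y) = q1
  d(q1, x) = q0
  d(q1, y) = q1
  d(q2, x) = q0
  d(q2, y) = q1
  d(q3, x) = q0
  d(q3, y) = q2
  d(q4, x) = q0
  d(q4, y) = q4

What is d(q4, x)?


Looking up transition d(q4, x)

q0


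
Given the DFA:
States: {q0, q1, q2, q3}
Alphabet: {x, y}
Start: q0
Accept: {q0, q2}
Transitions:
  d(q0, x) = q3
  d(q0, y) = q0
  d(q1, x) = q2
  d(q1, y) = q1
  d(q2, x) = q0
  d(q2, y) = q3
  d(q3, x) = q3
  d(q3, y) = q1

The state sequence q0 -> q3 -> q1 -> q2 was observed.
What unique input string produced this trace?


Trace back each transition to find the symbol:
  q0 --[x]--> q3
  q3 --[y]--> q1
  q1 --[x]--> q2

"xyx"


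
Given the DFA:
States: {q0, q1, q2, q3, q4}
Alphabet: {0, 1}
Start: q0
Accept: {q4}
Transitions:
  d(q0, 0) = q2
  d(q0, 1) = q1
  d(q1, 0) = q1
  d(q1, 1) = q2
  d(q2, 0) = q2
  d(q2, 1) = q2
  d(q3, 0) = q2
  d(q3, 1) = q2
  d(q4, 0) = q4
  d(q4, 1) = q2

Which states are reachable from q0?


BFS from q0:
  layer 0: {q0}
  layer 1: {q1, q2}

{q0, q1, q2}


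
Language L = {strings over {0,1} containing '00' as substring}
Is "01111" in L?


'00' does not occur

No, "01111" is not in L


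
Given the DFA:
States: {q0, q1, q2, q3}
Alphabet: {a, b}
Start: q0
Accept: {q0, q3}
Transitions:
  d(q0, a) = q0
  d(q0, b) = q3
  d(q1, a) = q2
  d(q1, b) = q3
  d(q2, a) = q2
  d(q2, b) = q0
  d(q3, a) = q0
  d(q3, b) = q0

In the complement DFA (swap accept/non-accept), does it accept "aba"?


Trace: q0 -> q0 -> q3 -> q0
Final: q0
Original accept: {q0, q3}
Complement: q0 is in original accept

No, complement rejects (original accepts)


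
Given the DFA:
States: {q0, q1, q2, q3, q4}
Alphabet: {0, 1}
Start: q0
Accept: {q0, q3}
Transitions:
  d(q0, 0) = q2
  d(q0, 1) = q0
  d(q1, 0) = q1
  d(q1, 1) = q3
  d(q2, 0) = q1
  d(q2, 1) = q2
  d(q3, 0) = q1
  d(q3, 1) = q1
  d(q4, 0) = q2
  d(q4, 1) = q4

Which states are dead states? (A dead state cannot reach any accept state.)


Forward reachability from each state:
  q0 -> reaches accept state q0 (live)
  q1 -> reaches accept state q3 (live)
  q2 -> reaches accept state q3 (live)
  q3 -> reaches accept state q3 (live)
  q4 -> reaches accept state q3 (live)

None (all states can reach an accept state)


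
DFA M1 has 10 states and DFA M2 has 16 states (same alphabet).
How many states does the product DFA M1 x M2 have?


Product construction pairs every M1 state with every M2 state.
10 * 16 = 160

160


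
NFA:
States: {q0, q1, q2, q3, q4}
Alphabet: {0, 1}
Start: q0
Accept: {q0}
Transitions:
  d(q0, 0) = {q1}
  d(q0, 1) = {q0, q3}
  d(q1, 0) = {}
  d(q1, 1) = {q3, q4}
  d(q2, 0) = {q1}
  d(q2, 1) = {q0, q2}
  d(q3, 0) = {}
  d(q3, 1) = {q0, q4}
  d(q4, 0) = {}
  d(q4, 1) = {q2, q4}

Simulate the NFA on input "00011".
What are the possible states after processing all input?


Start: {q0}
  --0--> {q1}
  --0--> {}
  --0--> {}
  --1--> {}
  --1--> {}

{} (empty set, no valid transitions)


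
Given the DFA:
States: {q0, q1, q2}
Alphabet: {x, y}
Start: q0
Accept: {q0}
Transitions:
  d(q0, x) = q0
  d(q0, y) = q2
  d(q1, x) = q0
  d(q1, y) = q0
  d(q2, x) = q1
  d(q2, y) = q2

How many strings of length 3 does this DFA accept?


Enumerating all length-3 strings:
  "xxx" -> q0 [accept]
  "xxy" -> q2 [reject]
  "xyx" -> q1 [reject]
  "xyy" -> q2 [reject]
  "yxx" -> q0 [accept]
  "yxy" -> q0 [accept]
  "yyx" -> q1 [reject]
  "yyy" -> q2 [reject]

3 out of 8


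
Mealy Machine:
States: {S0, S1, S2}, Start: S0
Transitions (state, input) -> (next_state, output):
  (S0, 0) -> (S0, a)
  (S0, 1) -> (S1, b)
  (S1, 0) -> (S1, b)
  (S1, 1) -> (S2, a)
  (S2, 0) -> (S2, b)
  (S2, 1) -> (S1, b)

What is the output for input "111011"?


Step-by-step:
  (S0, 1) -> (S1, b)
  (S1, 1) -> (S2, a)
  (S2, 1) -> (S1, b)
  (S1, 0) -> (S1, b)
  (S1, 1) -> (S2, a)
  (S2, 1) -> (S1, b)

"babbab"


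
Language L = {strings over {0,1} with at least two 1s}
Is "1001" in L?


count('1') = 2

Yes, "1001" is in L


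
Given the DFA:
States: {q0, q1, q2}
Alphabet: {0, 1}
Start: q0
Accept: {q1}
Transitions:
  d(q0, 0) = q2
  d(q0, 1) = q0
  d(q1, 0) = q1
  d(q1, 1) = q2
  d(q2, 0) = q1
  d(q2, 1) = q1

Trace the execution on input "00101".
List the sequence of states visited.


Input: 00101
d(q0, 0) = q2
d(q2, 0) = q1
d(q1, 1) = q2
d(q2, 0) = q1
d(q1, 1) = q2


q0 -> q2 -> q1 -> q2 -> q1 -> q2


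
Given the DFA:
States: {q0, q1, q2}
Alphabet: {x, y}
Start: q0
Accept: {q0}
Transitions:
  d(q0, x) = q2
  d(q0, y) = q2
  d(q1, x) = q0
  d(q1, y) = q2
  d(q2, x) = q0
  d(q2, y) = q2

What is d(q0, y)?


Looking up transition d(q0, y)

q2


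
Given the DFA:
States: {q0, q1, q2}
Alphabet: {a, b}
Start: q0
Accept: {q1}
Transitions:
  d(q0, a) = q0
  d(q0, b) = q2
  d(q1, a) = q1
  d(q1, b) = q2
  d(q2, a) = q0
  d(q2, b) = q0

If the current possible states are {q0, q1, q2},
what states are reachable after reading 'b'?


Apply transition on 'b' from each current state:
  d(q0, b) = q2
  d(q1, b) = q2
  d(q2, b) = q0

{q0, q2}


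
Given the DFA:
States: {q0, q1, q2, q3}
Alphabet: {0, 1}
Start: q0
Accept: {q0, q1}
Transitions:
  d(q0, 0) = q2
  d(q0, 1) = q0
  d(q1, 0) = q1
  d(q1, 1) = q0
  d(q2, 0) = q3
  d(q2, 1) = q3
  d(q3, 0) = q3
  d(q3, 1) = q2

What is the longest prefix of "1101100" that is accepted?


Run the DFA, marking each prefix where the state is accepting:
  "" -> q0 [accept]
  "1" -> q0 [accept]
  "11" -> q0 [accept]
  "110" -> q2 [reject]
  "1101" -> q3 [reject]
  "11011" -> q2 [reject]
  "110110" -> q3 [reject]
  "1101100" -> q3 [reject]

"11"


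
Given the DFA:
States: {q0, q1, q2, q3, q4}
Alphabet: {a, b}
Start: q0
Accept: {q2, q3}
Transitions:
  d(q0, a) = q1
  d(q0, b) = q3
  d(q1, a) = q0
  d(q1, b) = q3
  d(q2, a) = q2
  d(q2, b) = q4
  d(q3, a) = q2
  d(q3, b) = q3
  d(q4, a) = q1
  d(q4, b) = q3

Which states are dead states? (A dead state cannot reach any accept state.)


Forward reachability from each state:
  q0 -> reaches accept state q2 (live)
  q1 -> reaches accept state q2 (live)
  q2 -> reaches accept state q2 (live)
  q3 -> reaches accept state q2 (live)
  q4 -> reaches accept state q2 (live)

None (all states can reach an accept state)


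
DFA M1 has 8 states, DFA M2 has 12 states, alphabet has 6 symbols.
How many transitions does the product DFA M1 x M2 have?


Product DFA has 8 * 12 = 96 states.
Each has 6 transitions: 96 * 6 = 576

576


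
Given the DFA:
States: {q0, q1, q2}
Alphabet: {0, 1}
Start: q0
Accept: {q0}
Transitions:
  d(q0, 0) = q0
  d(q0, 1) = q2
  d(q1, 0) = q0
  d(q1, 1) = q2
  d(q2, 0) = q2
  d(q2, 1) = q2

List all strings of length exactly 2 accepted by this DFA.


All strings of length 2: 4 total
Accepted: 1

"00"


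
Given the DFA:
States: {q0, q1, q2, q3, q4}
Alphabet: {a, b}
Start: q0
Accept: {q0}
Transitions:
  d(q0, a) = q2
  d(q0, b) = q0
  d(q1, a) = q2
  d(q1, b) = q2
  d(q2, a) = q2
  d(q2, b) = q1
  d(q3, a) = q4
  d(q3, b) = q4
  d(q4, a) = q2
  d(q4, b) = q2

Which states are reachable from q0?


BFS from q0:
  layer 0: {q0}
  layer 1: {q2}
  layer 2: {q1}

{q0, q1, q2}


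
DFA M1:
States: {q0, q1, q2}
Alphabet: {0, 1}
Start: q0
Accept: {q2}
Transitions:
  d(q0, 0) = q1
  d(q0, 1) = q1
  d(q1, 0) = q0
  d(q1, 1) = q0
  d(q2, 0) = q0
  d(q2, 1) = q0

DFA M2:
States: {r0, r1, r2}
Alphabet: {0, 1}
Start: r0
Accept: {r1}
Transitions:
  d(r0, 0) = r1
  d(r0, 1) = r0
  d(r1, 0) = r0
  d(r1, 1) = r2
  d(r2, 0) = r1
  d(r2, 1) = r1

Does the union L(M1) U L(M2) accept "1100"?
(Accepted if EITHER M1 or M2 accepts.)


M1: final=q0 accepted=False
M2: final=r0 accepted=False

No, union rejects (neither accepts)


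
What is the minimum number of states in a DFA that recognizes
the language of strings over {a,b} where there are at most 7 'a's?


States: count = 0, 1, ..., 7 (all accepting; 8 states), plus a dead state for count > 7.
Total: 8 + 1 = 9.

9


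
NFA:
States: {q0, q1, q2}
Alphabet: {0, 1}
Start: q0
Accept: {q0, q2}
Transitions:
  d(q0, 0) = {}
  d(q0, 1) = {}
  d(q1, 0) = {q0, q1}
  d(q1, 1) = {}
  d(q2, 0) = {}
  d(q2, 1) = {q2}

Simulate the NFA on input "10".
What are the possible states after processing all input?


Start: {q0}
  --1--> {}
  --0--> {}

{} (empty set, no valid transitions)


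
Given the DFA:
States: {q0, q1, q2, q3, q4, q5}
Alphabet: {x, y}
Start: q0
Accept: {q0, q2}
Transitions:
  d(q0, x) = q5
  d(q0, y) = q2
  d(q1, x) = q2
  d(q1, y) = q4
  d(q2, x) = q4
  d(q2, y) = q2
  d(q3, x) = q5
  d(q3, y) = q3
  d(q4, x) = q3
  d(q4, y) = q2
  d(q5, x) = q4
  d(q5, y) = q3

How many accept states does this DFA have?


Accept states listed: {q0, q2}
Counting: q0(1) q2(2)

2


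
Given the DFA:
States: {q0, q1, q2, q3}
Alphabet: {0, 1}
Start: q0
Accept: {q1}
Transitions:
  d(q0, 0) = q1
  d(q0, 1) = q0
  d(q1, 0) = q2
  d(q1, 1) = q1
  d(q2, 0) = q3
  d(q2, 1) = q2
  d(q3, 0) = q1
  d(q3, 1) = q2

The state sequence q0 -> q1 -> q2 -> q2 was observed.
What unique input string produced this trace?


Trace back each transition to find the symbol:
  q0 --[0]--> q1
  q1 --[0]--> q2
  q2 --[1]--> q2

"001"


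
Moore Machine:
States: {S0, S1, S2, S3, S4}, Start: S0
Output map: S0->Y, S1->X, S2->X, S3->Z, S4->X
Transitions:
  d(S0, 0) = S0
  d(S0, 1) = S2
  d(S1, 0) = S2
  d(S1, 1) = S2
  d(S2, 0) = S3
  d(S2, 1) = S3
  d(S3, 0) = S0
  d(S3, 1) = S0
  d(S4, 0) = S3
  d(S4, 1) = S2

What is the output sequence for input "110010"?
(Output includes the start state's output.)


Start: S0 (output Y)
  --1--> S2 (output X)
  --1--> S3 (output Z)
  --0--> S0 (output Y)
  --0--> S0 (output Y)
  --1--> S2 (output X)
  --0--> S3 (output Z)

"YXZYYXZ"


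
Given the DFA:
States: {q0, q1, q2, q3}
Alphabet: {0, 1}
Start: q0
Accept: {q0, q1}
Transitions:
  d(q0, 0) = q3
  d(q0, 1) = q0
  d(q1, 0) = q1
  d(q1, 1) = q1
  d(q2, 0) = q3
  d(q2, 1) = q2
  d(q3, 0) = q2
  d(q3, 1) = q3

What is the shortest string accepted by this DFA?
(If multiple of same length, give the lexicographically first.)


BFS by string length (lex-first path to each state shown):
  len 0: q0<-""
Found accept state at length 0.

"" (empty string)


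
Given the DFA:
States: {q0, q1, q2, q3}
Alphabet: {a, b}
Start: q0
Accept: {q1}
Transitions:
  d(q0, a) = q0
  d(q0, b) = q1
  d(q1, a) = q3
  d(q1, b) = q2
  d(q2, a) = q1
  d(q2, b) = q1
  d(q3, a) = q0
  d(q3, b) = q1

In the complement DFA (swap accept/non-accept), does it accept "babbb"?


Trace: q0 -> q1 -> q3 -> q1 -> q2 -> q1
Final: q1
Original accept: {q1}
Complement: q1 is in original accept

No, complement rejects (original accepts)


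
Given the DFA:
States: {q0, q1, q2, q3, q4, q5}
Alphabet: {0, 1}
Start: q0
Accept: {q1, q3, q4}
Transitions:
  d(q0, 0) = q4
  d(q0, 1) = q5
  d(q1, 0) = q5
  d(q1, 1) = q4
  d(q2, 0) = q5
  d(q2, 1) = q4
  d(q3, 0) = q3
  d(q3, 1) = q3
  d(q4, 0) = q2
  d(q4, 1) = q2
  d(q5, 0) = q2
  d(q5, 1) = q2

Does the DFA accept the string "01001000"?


Trace: q0 -> q4 -> q2 -> q5 -> q2 -> q4 -> q2 -> q5 -> q2
Final state: q2
Accept states: {q1, q3, q4}

No, rejected (final state q2 is not an accept state)


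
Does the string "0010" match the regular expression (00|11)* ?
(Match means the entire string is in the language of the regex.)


|string| = 4; first = '0'; last = '0'

No, "0010" does not match (00|11)*


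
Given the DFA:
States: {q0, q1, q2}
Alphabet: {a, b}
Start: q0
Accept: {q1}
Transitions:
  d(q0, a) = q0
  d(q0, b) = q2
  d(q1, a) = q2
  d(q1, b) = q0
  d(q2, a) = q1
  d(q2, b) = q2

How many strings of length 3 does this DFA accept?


Enumerating all length-3 strings:
  "aaa" -> q0 [reject]
  "aab" -> q2 [reject]
  "aba" -> q1 [accept]
  "abb" -> q2 [reject]
  "baa" -> q2 [reject]
  "bab" -> q0 [reject]
  "bba" -> q1 [accept]
  "bbb" -> q2 [reject]

2 out of 8


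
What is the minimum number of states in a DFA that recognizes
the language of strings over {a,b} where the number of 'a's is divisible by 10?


States track (count of 'a') mod 10.
Need 10 states: one per remainder 0..9; accept = remainder 0.

10


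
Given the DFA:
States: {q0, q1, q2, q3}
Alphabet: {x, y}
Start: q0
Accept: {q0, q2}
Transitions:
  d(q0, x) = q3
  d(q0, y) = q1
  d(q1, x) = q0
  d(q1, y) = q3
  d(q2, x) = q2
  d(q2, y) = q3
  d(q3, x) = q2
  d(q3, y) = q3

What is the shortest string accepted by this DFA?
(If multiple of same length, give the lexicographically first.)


BFS by string length (lex-first path to each state shown):
  len 0: q0<-""
Found accept state at length 0.

"" (empty string)


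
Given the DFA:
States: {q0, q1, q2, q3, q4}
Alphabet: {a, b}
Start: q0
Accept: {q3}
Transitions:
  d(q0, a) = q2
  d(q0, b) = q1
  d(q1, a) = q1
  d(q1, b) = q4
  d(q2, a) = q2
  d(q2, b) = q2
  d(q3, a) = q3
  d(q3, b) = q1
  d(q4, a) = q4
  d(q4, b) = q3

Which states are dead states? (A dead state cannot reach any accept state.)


Forward reachability from each state:
  q0 -> reaches accept state q3 (live)
  q1 -> reaches accept state q3 (live)
  q2 -> reaches {q2}, no accept state (dead)
  q3 -> reaches accept state q3 (live)
  q4 -> reaches accept state q3 (live)

{q2}


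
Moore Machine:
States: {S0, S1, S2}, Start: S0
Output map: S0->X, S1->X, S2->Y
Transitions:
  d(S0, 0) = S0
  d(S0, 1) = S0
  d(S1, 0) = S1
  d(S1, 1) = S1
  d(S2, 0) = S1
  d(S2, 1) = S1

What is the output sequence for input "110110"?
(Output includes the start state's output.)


Start: S0 (output X)
  --1--> S0 (output X)
  --1--> S0 (output X)
  --0--> S0 (output X)
  --1--> S0 (output X)
  --1--> S0 (output X)
  --0--> S0 (output X)

"XXXXXXX"


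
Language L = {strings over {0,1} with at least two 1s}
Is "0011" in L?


count('1') = 2

Yes, "0011" is in L


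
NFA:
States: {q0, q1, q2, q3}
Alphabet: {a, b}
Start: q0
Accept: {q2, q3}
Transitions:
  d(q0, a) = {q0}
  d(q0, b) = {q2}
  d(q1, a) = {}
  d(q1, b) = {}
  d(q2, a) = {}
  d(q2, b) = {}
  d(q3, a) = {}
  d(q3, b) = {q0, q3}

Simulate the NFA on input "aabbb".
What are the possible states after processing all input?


Start: {q0}
  --a--> {q0}
  --a--> {q0}
  --b--> {q2}
  --b--> {}
  --b--> {}

{} (empty set, no valid transitions)


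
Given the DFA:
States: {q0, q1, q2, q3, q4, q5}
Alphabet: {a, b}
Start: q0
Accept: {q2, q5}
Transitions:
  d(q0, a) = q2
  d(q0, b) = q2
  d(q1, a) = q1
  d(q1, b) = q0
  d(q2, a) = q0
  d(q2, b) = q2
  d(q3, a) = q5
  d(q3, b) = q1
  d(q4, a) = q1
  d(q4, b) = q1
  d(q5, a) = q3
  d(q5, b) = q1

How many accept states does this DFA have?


Accept states listed: {q2, q5}
Counting: q2(1) q5(2)

2


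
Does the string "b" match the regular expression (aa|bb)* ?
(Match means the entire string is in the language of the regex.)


|string| = 1; first = 'b'; last = 'b'

No, "b" does not match (aa|bb)*


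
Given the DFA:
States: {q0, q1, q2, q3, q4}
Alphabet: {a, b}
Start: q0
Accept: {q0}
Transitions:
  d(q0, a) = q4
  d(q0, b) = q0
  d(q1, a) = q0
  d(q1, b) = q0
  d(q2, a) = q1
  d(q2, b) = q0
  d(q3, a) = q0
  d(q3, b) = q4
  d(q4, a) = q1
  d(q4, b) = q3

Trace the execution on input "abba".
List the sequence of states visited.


Input: abba
d(q0, a) = q4
d(q4, b) = q3
d(q3, b) = q4
d(q4, a) = q1


q0 -> q4 -> q3 -> q4 -> q1


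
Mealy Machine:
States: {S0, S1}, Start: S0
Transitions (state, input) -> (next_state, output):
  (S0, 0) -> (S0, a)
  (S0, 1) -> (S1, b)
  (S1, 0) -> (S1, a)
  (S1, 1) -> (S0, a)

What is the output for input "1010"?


Step-by-step:
  (S0, 1) -> (S1, b)
  (S1, 0) -> (S1, a)
  (S1, 1) -> (S0, a)
  (S0, 0) -> (S0, a)

"baaa"


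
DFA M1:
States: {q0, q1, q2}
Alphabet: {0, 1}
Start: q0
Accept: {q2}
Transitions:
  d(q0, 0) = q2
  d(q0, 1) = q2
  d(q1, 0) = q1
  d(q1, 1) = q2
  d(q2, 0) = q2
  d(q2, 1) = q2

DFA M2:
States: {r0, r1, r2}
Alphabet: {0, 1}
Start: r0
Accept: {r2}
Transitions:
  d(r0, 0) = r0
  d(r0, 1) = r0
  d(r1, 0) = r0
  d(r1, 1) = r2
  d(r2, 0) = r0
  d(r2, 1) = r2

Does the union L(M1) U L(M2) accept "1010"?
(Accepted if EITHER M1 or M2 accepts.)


M1: final=q2 accepted=True
M2: final=r0 accepted=False

Yes, union accepts


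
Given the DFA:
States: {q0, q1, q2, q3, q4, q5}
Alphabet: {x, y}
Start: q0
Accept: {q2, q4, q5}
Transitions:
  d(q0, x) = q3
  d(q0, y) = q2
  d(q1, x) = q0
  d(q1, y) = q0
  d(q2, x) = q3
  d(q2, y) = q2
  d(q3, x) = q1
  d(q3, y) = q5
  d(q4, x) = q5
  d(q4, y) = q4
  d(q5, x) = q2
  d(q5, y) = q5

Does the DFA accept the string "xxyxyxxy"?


Trace: q0 -> q3 -> q1 -> q0 -> q3 -> q5 -> q2 -> q3 -> q5
Final state: q5
Accept states: {q2, q4, q5}

Yes, accepted (final state q5 is an accept state)


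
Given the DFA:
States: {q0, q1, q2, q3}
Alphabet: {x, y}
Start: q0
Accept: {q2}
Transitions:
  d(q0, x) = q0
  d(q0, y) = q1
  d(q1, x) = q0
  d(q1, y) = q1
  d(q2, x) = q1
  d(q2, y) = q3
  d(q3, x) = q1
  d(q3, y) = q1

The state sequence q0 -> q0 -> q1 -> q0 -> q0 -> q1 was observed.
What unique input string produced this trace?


Trace back each transition to find the symbol:
  q0 --[x]--> q0
  q0 --[y]--> q1
  q1 --[x]--> q0
  q0 --[x]--> q0
  q0 --[y]--> q1

"xyxxy"


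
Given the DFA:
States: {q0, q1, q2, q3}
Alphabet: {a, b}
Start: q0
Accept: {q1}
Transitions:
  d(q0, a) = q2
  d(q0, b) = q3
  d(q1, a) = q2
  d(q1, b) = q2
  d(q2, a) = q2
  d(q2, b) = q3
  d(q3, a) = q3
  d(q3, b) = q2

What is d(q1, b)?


Looking up transition d(q1, b)

q2


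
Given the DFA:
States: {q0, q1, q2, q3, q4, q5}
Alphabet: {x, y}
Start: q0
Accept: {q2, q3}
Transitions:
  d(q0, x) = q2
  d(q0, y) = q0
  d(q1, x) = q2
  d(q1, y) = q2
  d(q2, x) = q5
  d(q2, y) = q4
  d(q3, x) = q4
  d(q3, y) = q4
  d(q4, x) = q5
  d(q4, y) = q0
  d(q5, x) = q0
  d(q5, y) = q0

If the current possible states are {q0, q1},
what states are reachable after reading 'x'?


Apply transition on 'x' from each current state:
  d(q0, x) = q2
  d(q1, x) = q2

{q2}


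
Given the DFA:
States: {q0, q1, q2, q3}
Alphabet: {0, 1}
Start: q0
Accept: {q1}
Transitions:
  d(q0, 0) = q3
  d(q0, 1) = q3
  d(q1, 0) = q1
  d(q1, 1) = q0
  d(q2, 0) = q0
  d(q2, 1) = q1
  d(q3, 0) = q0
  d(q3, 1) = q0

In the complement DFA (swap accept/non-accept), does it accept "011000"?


Trace: q0 -> q3 -> q0 -> q3 -> q0 -> q3 -> q0
Final: q0
Original accept: {q1}
Complement: q0 is not in original accept

Yes, complement accepts (original rejects)


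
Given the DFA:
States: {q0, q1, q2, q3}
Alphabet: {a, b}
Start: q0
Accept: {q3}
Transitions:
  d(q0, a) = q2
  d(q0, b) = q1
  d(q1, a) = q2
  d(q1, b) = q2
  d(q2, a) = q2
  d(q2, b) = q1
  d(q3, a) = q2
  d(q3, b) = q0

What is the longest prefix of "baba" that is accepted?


Run the DFA, marking each prefix where the state is accepting:
  "" -> q0 [reject]
  "b" -> q1 [reject]
  "ba" -> q2 [reject]
  "bab" -> q1 [reject]
  "baba" -> q2 [reject]

No prefix is accepted


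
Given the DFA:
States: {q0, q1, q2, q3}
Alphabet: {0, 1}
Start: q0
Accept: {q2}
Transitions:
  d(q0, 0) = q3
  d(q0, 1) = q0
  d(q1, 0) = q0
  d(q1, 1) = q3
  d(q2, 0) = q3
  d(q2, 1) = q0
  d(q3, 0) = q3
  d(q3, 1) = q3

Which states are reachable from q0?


BFS from q0:
  layer 0: {q0}
  layer 1: {q3}

{q0, q3}


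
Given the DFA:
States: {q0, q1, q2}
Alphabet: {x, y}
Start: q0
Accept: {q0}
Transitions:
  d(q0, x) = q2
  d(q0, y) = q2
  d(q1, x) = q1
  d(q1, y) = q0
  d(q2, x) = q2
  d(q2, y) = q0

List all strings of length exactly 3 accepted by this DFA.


All strings of length 3: 8 total
Accepted: 2

"xxy", "yxy"


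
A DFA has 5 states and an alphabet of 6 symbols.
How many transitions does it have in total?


Each state has exactly one transition per symbol.
5 * 6 = 30

30


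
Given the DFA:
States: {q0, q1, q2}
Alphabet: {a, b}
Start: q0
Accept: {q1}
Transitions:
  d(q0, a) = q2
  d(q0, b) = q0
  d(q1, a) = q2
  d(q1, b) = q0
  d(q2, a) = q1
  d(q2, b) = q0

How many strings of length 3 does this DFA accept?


Enumerating all length-3 strings:
  "aaa" -> q2 [reject]
  "aab" -> q0 [reject]
  "aba" -> q2 [reject]
  "abb" -> q0 [reject]
  "baa" -> q1 [accept]
  "bab" -> q0 [reject]
  "bba" -> q2 [reject]
  "bbb" -> q0 [reject]

1 out of 8


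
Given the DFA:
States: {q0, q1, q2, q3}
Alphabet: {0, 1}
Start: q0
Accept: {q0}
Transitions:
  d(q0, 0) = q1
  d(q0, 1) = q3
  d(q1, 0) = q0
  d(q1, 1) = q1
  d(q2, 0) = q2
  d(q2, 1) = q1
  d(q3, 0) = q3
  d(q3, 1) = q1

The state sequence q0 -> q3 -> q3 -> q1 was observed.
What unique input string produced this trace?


Trace back each transition to find the symbol:
  q0 --[1]--> q3
  q3 --[0]--> q3
  q3 --[1]--> q1

"101"


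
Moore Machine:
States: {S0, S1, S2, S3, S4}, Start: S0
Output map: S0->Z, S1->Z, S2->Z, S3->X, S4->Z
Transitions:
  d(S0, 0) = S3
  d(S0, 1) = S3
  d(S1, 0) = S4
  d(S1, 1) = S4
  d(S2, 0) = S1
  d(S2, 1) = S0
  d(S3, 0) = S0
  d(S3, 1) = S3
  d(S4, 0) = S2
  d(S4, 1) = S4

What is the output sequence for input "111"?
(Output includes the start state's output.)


Start: S0 (output Z)
  --1--> S3 (output X)
  --1--> S3 (output X)
  --1--> S3 (output X)

"ZXXX"


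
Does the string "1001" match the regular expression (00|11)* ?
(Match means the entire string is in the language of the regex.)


|string| = 4; first = '1'; last = '1'

No, "1001" does not match (00|11)*


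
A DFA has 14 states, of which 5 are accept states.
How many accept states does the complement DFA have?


Complement swaps accept and non-accept states.
14 - 5 = 9

9


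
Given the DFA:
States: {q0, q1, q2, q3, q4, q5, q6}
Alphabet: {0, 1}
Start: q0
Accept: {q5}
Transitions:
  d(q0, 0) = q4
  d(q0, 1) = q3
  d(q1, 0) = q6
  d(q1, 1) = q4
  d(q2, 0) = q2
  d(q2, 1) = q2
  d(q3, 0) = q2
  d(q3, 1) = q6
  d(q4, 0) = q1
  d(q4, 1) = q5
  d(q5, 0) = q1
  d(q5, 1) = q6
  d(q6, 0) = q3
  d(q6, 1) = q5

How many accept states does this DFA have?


Accept states listed: {q5}
Counting: q5(1)

1


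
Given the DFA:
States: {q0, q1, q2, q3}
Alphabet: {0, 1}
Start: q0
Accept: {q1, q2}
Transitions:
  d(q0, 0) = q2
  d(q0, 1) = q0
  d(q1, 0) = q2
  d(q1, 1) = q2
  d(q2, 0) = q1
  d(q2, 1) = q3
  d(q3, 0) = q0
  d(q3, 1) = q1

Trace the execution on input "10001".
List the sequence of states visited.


Input: 10001
d(q0, 1) = q0
d(q0, 0) = q2
d(q2, 0) = q1
d(q1, 0) = q2
d(q2, 1) = q3


q0 -> q0 -> q2 -> q1 -> q2 -> q3


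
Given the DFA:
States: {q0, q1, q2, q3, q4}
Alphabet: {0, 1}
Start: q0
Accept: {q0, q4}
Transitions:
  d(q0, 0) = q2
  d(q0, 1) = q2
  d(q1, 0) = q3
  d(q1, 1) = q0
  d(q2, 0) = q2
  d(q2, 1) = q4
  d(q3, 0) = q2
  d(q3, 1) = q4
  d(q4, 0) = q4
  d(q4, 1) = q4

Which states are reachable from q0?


BFS from q0:
  layer 0: {q0}
  layer 1: {q2}
  layer 2: {q4}

{q0, q2, q4}


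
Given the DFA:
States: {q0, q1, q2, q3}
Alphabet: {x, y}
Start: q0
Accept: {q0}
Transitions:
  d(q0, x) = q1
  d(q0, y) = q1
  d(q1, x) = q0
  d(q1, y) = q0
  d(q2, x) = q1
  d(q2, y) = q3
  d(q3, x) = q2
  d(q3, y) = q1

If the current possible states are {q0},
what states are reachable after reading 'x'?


Apply transition on 'x' from each current state:
  d(q0, x) = q1

{q1}


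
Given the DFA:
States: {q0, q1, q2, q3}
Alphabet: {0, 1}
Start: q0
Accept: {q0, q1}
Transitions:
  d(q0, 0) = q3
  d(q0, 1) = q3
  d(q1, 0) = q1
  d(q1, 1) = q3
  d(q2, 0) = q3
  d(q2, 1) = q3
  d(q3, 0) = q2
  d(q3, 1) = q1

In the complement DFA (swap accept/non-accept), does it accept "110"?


Trace: q0 -> q3 -> q1 -> q1
Final: q1
Original accept: {q0, q1}
Complement: q1 is in original accept

No, complement rejects (original accepts)


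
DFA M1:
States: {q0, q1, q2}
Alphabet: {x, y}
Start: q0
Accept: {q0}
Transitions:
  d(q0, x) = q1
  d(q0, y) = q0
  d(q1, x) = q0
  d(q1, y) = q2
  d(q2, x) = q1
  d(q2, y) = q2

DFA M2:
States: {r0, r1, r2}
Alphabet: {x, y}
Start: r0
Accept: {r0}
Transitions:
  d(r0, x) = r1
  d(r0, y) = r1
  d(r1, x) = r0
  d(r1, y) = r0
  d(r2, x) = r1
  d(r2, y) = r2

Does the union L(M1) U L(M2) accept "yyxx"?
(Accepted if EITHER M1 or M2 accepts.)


M1: final=q0 accepted=True
M2: final=r0 accepted=True

Yes, union accepts


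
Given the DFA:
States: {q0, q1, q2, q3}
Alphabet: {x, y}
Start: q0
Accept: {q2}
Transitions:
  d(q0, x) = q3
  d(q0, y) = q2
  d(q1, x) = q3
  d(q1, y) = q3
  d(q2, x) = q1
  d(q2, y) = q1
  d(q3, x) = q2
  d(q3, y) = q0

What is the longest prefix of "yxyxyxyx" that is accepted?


Run the DFA, marking each prefix where the state is accepting:
  "" -> q0 [reject]
  "y" -> q2 [accept]
  "yx" -> q1 [reject]
  "yxy" -> q3 [reject]
  "yxyx" -> q2 [accept]
  "yxyxy" -> q1 [reject]
  "yxyxyx" -> q3 [reject]
  "yxyxyxy" -> q0 [reject]
  "yxyxyxyx" -> q3 [reject]

"yxyx"


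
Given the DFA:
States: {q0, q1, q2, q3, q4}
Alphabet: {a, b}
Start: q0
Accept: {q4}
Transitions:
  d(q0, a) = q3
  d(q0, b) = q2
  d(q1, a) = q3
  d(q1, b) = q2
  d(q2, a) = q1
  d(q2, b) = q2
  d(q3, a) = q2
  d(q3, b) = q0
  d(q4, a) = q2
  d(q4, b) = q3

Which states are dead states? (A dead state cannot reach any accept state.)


Forward reachability from each state:
  q0 -> reaches {q0, q1, q2, q3}, no accept state (dead)
  q1 -> reaches {q0, q1, q2, q3}, no accept state (dead)
  q2 -> reaches {q0, q1, q2, q3}, no accept state (dead)
  q3 -> reaches {q0, q1, q2, q3}, no accept state (dead)
  q4 -> reaches accept state q4 (live)

{q0, q1, q2, q3}


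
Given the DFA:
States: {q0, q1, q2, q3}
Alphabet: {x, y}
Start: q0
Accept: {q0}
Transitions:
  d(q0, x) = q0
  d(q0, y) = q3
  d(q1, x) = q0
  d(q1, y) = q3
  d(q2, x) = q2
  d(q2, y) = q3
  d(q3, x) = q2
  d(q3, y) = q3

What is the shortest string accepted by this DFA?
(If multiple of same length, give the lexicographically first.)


BFS by string length (lex-first path to each state shown):
  len 0: q0<-""
Found accept state at length 0.

"" (empty string)


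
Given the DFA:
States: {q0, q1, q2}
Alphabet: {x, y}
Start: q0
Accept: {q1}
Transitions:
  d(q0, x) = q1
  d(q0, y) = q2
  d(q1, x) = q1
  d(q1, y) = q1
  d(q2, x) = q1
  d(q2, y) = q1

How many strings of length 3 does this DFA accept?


Enumerating all length-3 strings:
  "xxx" -> q1 [accept]
  "xxy" -> q1 [accept]
  "xyx" -> q1 [accept]
  "xyy" -> q1 [accept]
  "yxx" -> q1 [accept]
  "yxy" -> q1 [accept]
  "yyx" -> q1 [accept]
  "yyy" -> q1 [accept]

8 out of 8


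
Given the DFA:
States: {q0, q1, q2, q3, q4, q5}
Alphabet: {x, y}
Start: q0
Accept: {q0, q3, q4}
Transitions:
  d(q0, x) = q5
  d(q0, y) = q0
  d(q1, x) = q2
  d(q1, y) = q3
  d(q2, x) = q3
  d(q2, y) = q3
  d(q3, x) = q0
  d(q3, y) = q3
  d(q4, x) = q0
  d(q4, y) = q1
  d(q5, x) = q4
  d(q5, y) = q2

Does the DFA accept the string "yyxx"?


Trace: q0 -> q0 -> q0 -> q5 -> q4
Final state: q4
Accept states: {q0, q3, q4}

Yes, accepted (final state q4 is an accept state)


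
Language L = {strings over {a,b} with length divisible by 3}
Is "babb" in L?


length = 4; 4 mod 3 = 1

No, "babb" is not in L


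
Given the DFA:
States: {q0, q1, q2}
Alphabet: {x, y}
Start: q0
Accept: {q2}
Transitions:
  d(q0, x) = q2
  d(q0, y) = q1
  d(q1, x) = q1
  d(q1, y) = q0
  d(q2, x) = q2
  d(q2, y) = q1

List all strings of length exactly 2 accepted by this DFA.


All strings of length 2: 4 total
Accepted: 1

"xx"
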